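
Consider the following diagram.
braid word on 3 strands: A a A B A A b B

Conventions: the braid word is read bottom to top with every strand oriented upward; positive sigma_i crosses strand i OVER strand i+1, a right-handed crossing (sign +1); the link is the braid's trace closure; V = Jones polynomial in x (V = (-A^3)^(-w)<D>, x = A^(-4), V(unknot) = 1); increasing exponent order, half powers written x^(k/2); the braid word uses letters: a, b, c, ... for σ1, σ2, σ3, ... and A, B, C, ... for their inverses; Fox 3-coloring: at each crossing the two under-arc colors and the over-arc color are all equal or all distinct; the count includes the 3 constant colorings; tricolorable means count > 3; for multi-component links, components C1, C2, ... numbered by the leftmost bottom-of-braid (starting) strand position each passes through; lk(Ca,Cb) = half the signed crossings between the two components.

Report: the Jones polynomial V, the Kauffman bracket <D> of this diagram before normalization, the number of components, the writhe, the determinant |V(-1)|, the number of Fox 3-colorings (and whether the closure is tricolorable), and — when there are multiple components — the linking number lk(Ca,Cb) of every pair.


Jones polynomial: V(x) = -x^-4 + x^-3 + x^-1
<D> = A^-8 + 1 - A^4; writhe -4
components 1, writhe -4 (8 crossings)
3-colorings: 9 of 3^8, det 3 — tricolorable
note: inverse pairs cancel, leaving σ1⁻¹ σ2⁻¹ σ1⁻¹ σ1⁻¹


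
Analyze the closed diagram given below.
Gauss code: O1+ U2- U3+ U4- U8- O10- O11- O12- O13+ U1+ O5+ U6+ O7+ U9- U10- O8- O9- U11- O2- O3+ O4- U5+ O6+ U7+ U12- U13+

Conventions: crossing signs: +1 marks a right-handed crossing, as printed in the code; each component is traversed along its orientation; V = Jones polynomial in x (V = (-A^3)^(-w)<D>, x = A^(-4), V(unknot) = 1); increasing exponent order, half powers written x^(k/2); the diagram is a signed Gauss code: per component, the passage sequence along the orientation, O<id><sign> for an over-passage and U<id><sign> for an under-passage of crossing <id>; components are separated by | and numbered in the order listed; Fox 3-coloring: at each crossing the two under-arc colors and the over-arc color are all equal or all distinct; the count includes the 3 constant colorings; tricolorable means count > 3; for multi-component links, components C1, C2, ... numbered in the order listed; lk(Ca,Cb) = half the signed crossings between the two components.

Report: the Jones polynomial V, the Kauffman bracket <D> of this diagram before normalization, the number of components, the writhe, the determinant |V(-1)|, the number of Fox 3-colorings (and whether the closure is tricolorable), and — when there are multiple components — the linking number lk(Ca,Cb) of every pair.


V(x) = x^-4 - 2x^-3 + 3x^-2 - 4x^-1 + 5 - 4x + 3x^2 - 2x^3 + x^4
bracket: -A^-19 + 2A^-15 - 3A^-11 + 4A^-7 - 5A^-3 + 4A - 3A^5 + 2A^9 - A^13, w = -1
1 component, writhe -1, over 13 crossings
det 25, colorings 3 of 3^13 — not tricolorable
observation: palindromic: swapping x for 1/x fixes V


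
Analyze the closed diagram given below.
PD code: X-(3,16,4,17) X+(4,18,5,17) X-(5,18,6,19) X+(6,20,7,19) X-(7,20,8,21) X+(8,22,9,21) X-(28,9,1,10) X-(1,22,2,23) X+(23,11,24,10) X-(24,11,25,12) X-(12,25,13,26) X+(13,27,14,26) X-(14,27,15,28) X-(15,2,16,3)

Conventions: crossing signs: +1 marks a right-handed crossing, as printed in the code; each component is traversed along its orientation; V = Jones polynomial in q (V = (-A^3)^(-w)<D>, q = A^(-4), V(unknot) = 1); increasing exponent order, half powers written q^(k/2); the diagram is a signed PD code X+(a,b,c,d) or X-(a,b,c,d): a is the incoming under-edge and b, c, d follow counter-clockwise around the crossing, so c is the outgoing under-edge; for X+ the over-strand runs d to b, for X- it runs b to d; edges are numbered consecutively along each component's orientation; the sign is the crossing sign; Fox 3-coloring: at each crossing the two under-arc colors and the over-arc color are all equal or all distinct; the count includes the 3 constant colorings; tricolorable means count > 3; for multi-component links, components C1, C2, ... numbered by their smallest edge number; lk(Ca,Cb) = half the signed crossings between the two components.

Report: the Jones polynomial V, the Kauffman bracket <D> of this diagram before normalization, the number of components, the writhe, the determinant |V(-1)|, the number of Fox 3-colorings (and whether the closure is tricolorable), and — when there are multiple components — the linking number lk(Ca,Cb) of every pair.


V(q) = -q^-4 + q^-3 + q^-1
bracket: A^-8 + 1 - A^4, w = -4
1 component, writhe -4, over 14 crossings
det 3, colorings 9 of 3^14 — tricolorable
observation: the span of V is 3, forcing >= 3 crossings in any diagram


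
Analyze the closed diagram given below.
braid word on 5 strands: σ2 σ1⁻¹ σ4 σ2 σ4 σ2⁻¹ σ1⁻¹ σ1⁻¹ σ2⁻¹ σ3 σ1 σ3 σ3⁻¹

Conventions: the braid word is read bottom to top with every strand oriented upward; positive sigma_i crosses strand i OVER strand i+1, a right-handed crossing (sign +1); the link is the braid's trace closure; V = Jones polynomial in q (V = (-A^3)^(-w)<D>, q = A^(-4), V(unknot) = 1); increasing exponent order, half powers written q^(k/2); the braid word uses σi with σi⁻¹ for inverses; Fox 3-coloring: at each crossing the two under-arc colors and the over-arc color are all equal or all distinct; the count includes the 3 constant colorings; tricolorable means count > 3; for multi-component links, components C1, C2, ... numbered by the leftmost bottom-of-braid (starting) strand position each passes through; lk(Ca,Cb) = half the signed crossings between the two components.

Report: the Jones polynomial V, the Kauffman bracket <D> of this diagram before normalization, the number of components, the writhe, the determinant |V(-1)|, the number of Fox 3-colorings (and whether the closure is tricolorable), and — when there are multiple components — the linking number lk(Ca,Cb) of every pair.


Jones polynomial: V(q) = q^(-7/2) - q^(-5/2) + q^(-3/2) - 2q^(-1/2) - q^(3/2)
<D> = A^-3 + 2A^5 - A^9 + A^13 - A^17; writhe +1
components 2, writhe +1 (13 crossings)
linking number lk(C1,C2) = +1
3-colorings: 9 of 3^13, det 6 — tricolorable
note: w = +1 (over 13 crossings) is diagram-only; (-A^3)^(-1) removes it from V


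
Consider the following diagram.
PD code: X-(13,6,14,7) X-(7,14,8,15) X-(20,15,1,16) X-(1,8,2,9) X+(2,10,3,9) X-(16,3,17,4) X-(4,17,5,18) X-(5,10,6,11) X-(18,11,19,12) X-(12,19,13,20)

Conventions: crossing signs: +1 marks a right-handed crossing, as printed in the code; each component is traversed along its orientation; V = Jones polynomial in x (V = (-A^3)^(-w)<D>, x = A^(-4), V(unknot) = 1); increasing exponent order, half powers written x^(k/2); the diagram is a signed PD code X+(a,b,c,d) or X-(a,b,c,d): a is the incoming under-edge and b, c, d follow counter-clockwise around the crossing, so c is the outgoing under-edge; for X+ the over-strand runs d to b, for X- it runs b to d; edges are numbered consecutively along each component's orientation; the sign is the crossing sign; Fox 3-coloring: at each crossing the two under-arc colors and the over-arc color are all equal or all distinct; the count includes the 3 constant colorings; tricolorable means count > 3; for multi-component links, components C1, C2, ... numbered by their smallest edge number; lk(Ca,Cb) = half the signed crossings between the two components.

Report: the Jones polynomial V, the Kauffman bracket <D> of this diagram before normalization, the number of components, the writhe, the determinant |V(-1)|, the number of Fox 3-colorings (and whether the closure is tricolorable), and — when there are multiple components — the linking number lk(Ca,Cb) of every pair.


Jones polynomial: V(x) = -x^-8 + x^-5 + x^-3
<D> = A^-12 + A^-4 - A^8; writhe -8
components 1, writhe -8 (10 crossings)
3-colorings: 9 of 3^10, det 3 — tricolorable
note: w = -8 shifts under R1 moves; the (-A^3)^(8) factor cancels that in V


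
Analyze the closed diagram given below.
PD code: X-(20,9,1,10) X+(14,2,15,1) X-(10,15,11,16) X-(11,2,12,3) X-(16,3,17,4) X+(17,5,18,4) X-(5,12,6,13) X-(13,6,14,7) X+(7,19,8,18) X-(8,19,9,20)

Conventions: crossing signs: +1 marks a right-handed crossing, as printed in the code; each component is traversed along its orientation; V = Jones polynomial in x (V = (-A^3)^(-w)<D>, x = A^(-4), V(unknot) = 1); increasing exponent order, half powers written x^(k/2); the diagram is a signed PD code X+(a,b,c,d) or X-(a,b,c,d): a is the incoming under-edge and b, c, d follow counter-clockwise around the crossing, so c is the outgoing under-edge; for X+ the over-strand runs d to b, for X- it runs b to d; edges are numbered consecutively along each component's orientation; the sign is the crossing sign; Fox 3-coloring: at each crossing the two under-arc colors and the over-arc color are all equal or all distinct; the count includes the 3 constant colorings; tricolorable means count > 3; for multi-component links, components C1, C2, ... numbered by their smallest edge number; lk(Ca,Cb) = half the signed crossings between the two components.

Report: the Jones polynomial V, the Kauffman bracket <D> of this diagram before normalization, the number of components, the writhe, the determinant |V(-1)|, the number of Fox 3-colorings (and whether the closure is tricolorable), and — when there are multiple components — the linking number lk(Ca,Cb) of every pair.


V(x) = -x^-6 + x^-5 - x^-4 + 2x^-3 - x^-2 + x^-1
bracket: A^-8 - A^-4 + 2 - A^4 + A^8 - A^12, w = -4
1 component, writhe -4, over 10 crossings
det 7, colorings 3 of 3^10 — not tricolorable
observation: |V(-1)| = 7: so not tricolorable, since 3 does not divide 7


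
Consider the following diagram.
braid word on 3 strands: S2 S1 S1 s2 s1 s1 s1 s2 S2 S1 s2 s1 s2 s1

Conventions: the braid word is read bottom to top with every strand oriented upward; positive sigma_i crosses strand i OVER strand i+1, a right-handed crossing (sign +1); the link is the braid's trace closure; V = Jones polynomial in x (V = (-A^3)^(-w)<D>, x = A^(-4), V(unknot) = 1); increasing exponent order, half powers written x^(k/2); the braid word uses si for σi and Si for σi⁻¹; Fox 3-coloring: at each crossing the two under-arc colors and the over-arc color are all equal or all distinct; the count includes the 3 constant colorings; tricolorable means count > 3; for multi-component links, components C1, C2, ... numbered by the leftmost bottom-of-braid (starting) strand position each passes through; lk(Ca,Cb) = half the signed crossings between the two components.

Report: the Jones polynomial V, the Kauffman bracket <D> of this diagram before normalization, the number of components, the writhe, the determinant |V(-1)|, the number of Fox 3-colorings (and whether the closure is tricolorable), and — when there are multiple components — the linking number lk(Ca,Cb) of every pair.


V = x - x^2 + 2x^3 - x^4 + x^5 - x^6
<D> = -A^-12 + A^-8 - A^-4 + 2 - A^4 + A^8 (w = +4)
1 component over 14 crossings, w = +4
3 Fox colorings among 3^14, |V(-1)| = 7: not tricolorable
why: |V(-1)| = 7: so not tricolorable, since 3 does not divide 7


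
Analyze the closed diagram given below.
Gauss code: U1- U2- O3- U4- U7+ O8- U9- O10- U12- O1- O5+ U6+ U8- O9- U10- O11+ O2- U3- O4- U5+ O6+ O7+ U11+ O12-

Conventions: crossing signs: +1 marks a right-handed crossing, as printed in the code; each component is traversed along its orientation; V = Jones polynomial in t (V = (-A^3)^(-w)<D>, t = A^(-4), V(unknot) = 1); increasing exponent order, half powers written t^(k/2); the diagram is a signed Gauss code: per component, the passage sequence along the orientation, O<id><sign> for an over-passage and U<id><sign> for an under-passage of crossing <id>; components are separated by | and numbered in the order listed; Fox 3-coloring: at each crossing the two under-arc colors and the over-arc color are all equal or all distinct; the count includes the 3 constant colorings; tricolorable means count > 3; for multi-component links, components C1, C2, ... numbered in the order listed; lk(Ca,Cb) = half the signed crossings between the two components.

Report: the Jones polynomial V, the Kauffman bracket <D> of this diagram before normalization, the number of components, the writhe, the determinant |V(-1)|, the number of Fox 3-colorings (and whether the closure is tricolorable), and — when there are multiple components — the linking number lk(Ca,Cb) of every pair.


Jones polynomial: V(t) = -t^-9 + 3t^-8 - 5t^-7 + 7t^-6 - 9t^-5 + 9t^-4 - 8t^-3 + 7t^-2 - 4t^-1 + 3 - t
<D> = -A^-16 + 3A^-12 - 4A^-8 + 7A^-4 - 8 + 9A^4 - 9A^8 + 7A^12 - 5A^16 + 3A^20 - A^24; writhe -4
components 1, writhe -4 (12 crossings)
3-colorings: 9 of 3^12, det 57 — tricolorable
note: w = -4 (over 12 crossings) is diagram-only; (-A^3)^(4) removes it from V


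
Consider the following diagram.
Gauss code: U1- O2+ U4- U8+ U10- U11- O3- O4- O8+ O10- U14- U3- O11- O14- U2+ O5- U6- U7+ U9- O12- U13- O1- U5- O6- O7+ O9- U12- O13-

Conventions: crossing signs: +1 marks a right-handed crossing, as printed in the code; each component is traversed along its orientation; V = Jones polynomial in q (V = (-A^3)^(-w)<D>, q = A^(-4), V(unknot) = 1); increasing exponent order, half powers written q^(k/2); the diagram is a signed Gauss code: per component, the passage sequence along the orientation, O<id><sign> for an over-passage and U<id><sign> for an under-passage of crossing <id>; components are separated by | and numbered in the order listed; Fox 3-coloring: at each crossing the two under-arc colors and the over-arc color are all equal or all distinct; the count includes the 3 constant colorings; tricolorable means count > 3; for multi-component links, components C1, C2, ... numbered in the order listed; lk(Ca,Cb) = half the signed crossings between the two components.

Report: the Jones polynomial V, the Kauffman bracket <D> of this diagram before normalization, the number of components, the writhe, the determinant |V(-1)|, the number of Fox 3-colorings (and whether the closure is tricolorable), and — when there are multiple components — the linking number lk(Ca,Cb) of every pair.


V(q) = q^-11 - 2q^-10 + 2q^-9 - 3q^-8 + 2q^-7 - 2q^-6 + 2q^-5 + q^-3
bracket: A^-12 + 2A^-4 - 2 + 2A^4 - 3A^8 + 2A^12 - 2A^16 + A^20, w = -8
1 component, writhe -8, over 14 crossings
det 15, colorings 9 of 3^14 — tricolorable
observation: w = -8 (over 14 crossings) is diagram-only; (-A^3)^(8) removes it from V


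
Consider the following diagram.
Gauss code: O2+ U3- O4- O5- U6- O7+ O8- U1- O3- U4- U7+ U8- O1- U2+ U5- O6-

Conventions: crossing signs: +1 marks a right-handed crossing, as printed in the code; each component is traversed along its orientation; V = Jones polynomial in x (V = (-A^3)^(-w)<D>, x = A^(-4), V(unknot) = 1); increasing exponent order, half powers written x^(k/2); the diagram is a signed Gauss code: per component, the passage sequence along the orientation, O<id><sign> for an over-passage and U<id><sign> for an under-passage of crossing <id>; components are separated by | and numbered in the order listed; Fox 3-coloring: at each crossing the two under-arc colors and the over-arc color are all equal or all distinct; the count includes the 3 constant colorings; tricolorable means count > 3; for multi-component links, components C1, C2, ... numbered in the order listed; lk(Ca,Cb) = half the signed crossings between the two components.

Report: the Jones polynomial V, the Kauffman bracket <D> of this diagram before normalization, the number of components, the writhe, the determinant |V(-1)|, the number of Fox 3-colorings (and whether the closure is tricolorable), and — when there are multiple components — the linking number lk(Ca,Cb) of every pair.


Jones polynomial: V(x) = -x^-6 + x^-5 - x^-4 + 2x^-3 - x^-2 + x^-1
<D> = A^-8 - A^-4 + 2 - A^4 + A^8 - A^12; writhe -4
components 1, writhe -4 (8 crossings)
3-colorings: 3 of 3^8, det 7 — not tricolorable
note: |V(-1)| = 7: so not tricolorable, since 3 does not divide 7


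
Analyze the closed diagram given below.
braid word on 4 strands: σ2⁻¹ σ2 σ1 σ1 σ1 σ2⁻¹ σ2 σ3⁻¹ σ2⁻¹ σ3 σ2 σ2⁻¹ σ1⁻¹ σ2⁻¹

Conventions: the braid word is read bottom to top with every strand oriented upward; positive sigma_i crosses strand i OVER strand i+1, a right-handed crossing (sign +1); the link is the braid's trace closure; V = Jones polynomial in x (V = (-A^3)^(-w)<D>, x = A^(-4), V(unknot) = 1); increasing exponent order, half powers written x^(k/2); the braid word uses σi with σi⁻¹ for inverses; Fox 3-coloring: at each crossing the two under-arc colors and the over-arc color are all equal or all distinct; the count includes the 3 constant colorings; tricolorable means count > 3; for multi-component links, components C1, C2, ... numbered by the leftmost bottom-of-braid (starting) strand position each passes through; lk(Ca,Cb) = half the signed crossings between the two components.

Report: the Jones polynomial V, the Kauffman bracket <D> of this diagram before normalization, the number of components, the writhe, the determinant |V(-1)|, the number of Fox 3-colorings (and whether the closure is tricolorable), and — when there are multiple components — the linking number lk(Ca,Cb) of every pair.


V = -x^(1/2) - x^(5/2)
<D> = -A^-10 - A^-2 (w = 0)
2 components over 14 crossings, w = 0
lk(C1,C2): +1
3 Fox colorings among 3^14, |V(-1)| = 2: not tricolorable
why: the word shrinks to σ1 σ1 σ1 σ3⁻¹ σ2⁻¹ σ3 σ1⁻¹ σ2⁻¹ after cancelling


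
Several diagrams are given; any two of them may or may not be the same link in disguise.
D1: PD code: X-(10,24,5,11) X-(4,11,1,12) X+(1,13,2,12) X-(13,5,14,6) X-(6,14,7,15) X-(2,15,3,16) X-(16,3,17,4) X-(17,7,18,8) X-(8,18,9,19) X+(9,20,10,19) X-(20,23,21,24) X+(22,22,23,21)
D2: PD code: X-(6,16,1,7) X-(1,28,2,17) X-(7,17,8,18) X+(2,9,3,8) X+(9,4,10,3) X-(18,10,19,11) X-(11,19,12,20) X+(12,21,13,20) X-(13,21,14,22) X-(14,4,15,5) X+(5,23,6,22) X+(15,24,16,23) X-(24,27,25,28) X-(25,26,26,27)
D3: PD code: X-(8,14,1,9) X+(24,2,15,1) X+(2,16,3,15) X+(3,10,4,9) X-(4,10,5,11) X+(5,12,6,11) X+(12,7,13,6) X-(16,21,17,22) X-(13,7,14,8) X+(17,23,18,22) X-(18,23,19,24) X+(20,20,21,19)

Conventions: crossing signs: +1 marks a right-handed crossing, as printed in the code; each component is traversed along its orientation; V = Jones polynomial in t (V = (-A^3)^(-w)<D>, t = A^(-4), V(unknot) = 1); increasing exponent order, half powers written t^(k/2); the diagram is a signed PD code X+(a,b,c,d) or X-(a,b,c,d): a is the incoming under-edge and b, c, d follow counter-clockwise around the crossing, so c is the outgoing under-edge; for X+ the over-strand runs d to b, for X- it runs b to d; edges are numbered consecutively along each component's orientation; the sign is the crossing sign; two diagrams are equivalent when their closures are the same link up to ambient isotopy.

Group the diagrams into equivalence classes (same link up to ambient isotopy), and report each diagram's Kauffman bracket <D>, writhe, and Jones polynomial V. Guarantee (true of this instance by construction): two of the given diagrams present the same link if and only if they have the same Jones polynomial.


classes: {D1} | {D2} | {D3}
V(D1) = t^-8 - t^-7 + 2t^-6 - t^-5 + 2t^-4 + t^-2  [12 crossings, <D> = A^-10 + 2A^-2 - A^2 + 2A^6 - A^10 + A^14, w = -6]
D2 (bracket A^-12 + A^-8 + A^-4 + 1; 14 crossings at w = -4): V = t^-3 + t^-2 + t^-1 + 1
V(D3) = 1 + t + t^2 + t^3  [12 crossings, <D> = A^-6 + A^-2 + A^2 + A^6, w = +2]
note: 3 values of V(t) split the 3 diagrams


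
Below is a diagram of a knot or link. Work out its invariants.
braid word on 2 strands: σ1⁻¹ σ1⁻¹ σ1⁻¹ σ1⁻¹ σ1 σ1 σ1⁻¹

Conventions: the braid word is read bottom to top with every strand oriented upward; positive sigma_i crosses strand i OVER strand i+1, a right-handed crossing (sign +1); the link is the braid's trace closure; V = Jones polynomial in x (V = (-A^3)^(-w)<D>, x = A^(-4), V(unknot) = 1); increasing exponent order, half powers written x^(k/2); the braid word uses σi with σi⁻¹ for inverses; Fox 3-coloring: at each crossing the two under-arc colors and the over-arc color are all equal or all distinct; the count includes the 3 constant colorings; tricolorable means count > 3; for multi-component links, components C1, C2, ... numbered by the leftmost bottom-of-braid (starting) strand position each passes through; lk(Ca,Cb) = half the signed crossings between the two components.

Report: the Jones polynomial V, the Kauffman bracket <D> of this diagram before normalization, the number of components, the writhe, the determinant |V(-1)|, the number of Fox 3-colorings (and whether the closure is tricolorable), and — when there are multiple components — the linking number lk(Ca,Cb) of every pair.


Jones polynomial: V(x) = -x^-4 + x^-3 + x^-1
<D> = -A^-5 - A^3 + A^7; writhe -3
components 1, writhe -3 (7 crossings)
3-colorings: 9 of 3^7, det 3 — tricolorable
note: V spans 3 powers of x: at least 3 crossings in any diagram


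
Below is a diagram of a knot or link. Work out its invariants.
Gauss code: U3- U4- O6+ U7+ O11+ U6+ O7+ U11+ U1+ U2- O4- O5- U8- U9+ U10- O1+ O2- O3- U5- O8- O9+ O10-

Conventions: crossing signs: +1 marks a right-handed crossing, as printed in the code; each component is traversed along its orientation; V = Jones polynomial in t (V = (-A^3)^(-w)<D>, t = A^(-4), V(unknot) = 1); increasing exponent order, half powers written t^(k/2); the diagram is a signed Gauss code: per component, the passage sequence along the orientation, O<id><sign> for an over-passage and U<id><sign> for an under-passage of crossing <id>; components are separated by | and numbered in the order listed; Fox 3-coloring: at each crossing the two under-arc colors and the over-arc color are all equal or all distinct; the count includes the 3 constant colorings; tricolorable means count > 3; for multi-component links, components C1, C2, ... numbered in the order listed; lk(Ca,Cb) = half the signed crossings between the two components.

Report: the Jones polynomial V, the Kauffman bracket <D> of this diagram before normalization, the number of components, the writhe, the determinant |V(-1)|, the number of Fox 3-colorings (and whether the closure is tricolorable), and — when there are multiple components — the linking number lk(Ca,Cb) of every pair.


Jones polynomial: V(t) = -t^-3 + t^-2 - t^-1 + 3 - t + t^2 - t^3
<D> = A^-15 - A^-11 + A^-7 - 3A^-3 + A - A^5 + A^9; writhe -1
components 1, writhe -1 (11 crossings)
3-colorings: 27 of 3^11, det 9 — tricolorable
note: V spans 6 powers of t: at least 6 crossings in any diagram


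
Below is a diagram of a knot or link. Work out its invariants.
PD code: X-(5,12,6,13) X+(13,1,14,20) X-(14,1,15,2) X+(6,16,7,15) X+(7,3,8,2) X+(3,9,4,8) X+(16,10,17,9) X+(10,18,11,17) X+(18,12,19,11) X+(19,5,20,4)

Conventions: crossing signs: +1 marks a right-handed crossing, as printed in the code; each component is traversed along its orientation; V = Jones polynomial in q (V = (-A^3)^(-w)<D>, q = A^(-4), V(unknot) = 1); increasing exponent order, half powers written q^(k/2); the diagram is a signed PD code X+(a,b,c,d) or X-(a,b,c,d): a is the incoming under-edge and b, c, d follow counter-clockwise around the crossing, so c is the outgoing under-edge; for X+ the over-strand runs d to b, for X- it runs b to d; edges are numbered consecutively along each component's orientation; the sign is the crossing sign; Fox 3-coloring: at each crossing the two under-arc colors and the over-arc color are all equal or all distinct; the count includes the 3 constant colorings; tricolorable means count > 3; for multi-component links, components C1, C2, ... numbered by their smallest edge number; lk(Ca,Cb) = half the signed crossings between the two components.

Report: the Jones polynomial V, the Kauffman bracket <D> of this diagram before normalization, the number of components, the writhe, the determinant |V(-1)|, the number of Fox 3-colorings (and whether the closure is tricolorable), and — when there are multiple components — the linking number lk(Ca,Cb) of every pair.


V = q^2 + 2q^4 - 2q^5 + q^6 - 2q^7 + q^8
<D> = A^-14 - 2A^-10 + A^-6 - 2A^-2 + 2A^2 + A^10 (w = +6)
1 component over 10 crossings, w = +6
27 Fox colorings among 3^10, |V(-1)| = 9: tricolorable
why: w = +6 (over 10 crossings) is diagram-only; (-A^3)^(-6) removes it from V


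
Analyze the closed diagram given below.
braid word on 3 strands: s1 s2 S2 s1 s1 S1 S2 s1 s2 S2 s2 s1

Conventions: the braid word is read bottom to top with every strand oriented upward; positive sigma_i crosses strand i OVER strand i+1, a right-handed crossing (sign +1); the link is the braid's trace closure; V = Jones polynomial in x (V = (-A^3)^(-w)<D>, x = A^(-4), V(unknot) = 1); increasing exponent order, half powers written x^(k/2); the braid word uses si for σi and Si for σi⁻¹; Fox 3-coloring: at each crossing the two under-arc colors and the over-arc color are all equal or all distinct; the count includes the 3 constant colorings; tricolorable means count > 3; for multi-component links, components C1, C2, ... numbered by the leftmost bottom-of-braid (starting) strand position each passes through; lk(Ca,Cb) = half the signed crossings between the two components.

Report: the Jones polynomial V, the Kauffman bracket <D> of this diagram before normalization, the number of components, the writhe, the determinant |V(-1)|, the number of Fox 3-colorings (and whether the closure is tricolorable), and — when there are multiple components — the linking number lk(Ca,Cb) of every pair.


V(x) = x + x^3 - x^4
bracket: -A^-4 + 1 + A^8, w = +4
1 component, writhe +4, over 12 crossings
det 3, colorings 9 of 3^12 — tricolorable
observation: w = +4 shifts under R1 moves; the (-A^3)^(-4) factor cancels that in V


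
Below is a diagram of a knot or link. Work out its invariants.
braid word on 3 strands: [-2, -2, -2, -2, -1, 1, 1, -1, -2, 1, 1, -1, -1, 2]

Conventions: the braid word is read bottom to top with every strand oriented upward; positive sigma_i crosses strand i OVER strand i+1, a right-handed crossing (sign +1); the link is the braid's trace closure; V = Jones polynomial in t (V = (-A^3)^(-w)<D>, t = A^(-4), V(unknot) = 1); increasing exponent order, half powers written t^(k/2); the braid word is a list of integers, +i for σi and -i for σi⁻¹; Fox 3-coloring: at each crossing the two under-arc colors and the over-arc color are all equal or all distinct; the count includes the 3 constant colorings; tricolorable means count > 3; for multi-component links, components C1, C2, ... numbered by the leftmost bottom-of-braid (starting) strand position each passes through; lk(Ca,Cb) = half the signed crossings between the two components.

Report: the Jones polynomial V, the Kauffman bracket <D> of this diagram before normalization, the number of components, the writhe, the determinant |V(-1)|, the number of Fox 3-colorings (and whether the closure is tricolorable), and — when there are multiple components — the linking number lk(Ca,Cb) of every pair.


Jones polynomial: V(t) = t^-6 + t^-3 + t^-2 + t^-1
<D> = A^-8 + A^-4 + 1 + A^12; writhe -4
components 3, writhe -4 (14 crossings)
linking number lk(C1,C2) = 0
lk(C1,C3): 0
lk(C2,C3) = -2
3-colorings: 9 of 3^14, det 0 — tricolorable
note: w = -4 shifts under R1 moves; the (-A^3)^(4) factor cancels that in V


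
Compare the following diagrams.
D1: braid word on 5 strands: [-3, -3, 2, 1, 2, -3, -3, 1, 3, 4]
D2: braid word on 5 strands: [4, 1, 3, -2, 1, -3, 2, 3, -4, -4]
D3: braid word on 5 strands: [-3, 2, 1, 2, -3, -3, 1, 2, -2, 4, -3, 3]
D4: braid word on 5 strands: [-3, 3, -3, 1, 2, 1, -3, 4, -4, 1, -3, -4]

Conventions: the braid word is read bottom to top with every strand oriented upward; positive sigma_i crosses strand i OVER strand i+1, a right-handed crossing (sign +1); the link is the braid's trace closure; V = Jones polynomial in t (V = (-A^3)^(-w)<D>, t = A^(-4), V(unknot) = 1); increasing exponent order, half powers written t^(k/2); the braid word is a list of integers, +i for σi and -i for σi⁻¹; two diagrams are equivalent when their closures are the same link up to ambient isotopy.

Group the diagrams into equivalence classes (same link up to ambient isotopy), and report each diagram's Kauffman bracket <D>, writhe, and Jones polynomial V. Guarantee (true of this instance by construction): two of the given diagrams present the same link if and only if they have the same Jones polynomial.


grouping into links: {D1, D3, D4} | {D2}
V(D1) = -t^-3 + t^-2 - t^-1 + 3 - t + t^2 - t^3  (w +2, c 10, <D> = -A^-6 + A^-2 - A^2 + 3A^6 - A^10 + A^14 - A^18)
V(D2) = t + t^3 - t^4  (w +2, c 10, <D> = -A^-10 + A^-6 + A^2)
V(D3) = -t^-3 + t^-2 - t^-1 + 3 - t + t^2 - t^3  [12 crossings, <D> = -A^-6 + A^-2 - A^2 + 3A^6 - A^10 + A^14 - A^18, w = +2]
D4 (bracket -A^-12 + A^-8 - A^-4 + 3 - A^4 + A^8 - A^12; 12 crossings at w = 0): V = -t^-3 + t^-2 - t^-1 + 3 - t + t^2 - t^3
key observation: comparing 4 Jones polynomials yields 2 groups


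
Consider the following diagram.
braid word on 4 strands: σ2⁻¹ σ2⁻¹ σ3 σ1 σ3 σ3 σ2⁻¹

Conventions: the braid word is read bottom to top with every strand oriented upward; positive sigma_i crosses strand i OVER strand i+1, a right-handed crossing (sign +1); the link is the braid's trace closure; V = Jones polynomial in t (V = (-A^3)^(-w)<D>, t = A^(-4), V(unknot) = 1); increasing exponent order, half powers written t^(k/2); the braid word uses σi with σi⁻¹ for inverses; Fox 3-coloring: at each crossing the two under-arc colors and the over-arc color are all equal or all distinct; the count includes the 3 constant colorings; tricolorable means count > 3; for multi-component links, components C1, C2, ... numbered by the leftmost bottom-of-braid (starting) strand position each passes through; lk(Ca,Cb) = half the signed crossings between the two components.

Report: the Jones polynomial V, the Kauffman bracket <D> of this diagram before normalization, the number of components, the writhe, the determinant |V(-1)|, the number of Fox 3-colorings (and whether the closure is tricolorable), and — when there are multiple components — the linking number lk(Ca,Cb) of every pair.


Jones polynomial: V(t) = -t^-3 + t^-2 - t^-1 + 3 - t + t^2 - t^3
<D> = A^-9 - A^-5 + A^-1 - 3A^3 + A^7 - A^11 + A^15; writhe +1
components 1, writhe +1 (7 crossings)
3-colorings: 27 of 3^7, det 9 — tricolorable
note: palindromic: swapping t for 1/t fixes V


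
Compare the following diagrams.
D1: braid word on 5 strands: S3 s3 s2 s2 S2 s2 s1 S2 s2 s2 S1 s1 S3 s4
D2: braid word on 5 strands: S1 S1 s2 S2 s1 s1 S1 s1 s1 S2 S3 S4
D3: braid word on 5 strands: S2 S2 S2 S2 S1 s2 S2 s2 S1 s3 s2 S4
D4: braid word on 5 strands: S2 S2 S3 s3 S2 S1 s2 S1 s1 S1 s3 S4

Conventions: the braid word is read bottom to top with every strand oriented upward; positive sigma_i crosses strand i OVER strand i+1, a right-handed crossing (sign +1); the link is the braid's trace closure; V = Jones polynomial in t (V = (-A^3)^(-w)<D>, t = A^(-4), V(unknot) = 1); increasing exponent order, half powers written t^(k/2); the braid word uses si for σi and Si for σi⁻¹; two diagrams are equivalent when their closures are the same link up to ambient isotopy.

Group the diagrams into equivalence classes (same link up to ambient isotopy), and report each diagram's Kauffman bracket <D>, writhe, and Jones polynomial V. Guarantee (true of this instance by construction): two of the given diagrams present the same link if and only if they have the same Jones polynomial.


classes: {D1} | {D2} | {D3, D4}
V(D1) = t + t^3 - t^4  [14 crossings, <D> = -A^-4 + 1 + A^8, w = +4]
V(D2) = 1  (w -2, c 12, <D> = A^-6)
V(D3) = -t^-6 + t^-5 - t^-4 + 2t^-3 - t^-2 + t^-1  [12 crossings, <D> = A^-8 - A^-4 + 2 - A^4 + A^8 - A^12, w = -4]
V(D4) = -t^-6 + t^-5 - t^-4 + 2t^-3 - t^-2 + t^-1  [12 crossings, <D> = A^-8 - A^-4 + 2 - A^4 + A^8 - A^12, w = -4]
note: 3 values of V(t) split the 4 diagrams


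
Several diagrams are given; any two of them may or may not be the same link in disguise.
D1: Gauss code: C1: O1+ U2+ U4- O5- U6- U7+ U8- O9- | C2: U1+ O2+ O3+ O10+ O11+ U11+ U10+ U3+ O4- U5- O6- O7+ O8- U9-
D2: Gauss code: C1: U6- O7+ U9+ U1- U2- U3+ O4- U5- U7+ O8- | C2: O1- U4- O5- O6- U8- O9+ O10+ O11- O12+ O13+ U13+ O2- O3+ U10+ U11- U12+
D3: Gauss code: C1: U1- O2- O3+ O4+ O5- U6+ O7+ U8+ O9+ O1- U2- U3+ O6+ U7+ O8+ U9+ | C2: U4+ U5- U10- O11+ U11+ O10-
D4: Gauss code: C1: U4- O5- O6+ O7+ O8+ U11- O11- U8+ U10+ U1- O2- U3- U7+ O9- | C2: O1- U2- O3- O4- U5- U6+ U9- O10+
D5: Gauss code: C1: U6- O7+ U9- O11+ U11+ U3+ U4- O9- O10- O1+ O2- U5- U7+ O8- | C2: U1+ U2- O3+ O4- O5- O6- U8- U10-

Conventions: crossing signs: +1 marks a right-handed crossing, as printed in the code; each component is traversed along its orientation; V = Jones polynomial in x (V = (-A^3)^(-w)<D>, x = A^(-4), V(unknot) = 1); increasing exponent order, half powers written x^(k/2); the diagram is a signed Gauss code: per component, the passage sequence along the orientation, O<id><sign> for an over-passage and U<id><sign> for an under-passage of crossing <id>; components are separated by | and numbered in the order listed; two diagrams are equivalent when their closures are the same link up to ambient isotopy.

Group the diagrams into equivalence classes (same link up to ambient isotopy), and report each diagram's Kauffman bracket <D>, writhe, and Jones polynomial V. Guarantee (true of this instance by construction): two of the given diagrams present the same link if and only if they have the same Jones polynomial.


classes: {D1} | {D2, D4, D5} | {D3}
V(D1) = -x^(-5/2) - x^(-1/2)  [11 crossings, <D> = A^5 + A^13, w = +1]
V(D2) = -x^(-9/2) - x^(-5/2) + x^(-3/2) - x^(-1/2)  [13 crossings, <D> = A^-1 - A^3 + A^7 + A^15, w = -1]
V(D3) = -x^(1/2) - x^(3/2) - x^(5/2) + x^(9/2)  [11 crossings, <D> = -A^-9 + A^-1 + A^3 + A^7, w = +3]
D4 (bracket A^-7 - A^-3 + A + A^9; 11 crossings at w = -3): V = -x^(-9/2) - x^(-5/2) + x^(-3/2) - x^(-1/2)
V(D5) = -x^(-9/2) - x^(-5/2) + x^(-3/2) - x^(-1/2)  (w -3, c 11, <D> = A^-7 - A^-3 + A + A^9)
note: V(x) takes 3 values over 5 diagrams, fixing the grouping


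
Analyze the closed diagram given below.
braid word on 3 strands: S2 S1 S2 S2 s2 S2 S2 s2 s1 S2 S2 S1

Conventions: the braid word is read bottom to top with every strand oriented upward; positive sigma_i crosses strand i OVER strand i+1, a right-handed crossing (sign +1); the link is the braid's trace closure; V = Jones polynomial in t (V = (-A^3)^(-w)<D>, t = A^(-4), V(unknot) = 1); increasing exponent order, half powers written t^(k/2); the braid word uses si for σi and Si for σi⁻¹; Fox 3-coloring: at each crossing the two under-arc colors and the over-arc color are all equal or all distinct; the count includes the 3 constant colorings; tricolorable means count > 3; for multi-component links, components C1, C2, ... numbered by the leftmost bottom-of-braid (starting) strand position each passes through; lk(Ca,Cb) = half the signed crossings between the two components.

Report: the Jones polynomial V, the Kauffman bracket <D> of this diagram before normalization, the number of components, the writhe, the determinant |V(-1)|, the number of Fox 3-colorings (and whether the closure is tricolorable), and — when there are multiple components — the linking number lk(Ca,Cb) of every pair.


V(t) = t^-8 - 2t^-7 + t^-6 - 2t^-5 + 2t^-4 + t^-2
bracket: A^-10 + 2A^-2 - 2A^2 + A^6 - 2A^10 + A^14, w = -6
1 component, writhe -6, over 12 crossings
det 9, colorings 27 of 3^12 — tricolorable
observation: free reduction leaves σ2⁻¹ σ1⁻¹ σ2⁻¹ σ2⁻¹ σ1 σ2⁻¹ σ2⁻¹ σ1⁻¹ of the original 12 letters


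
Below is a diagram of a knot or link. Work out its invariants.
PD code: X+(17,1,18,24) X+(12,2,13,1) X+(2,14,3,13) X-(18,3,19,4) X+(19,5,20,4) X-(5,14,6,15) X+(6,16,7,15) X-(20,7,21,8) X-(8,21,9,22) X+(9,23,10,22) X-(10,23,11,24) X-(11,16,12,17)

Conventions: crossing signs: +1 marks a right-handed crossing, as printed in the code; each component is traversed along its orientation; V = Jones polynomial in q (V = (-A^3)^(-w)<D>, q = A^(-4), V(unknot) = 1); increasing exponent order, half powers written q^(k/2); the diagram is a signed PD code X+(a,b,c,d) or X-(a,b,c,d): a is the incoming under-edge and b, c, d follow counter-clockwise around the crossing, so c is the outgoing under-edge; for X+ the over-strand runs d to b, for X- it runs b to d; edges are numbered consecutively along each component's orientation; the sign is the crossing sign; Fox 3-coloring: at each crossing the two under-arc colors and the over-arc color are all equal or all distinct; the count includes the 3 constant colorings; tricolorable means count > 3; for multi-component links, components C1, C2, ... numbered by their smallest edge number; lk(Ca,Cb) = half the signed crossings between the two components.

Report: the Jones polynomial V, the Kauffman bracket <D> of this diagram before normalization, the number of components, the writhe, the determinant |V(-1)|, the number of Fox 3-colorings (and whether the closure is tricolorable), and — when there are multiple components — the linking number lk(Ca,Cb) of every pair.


Jones polynomial: V(q) = q^-2 - q^-1 + 1 - q + q^2
<D> = A^-8 - A^-4 + 1 - A^4 + A^8; writhe 0
components 1, writhe 0 (12 crossings)
3-colorings: 3 of 3^12, det 5 — not tricolorable
note: w = 0 shifts under R1 moves; the (-A^3)^(0) factor cancels that in V


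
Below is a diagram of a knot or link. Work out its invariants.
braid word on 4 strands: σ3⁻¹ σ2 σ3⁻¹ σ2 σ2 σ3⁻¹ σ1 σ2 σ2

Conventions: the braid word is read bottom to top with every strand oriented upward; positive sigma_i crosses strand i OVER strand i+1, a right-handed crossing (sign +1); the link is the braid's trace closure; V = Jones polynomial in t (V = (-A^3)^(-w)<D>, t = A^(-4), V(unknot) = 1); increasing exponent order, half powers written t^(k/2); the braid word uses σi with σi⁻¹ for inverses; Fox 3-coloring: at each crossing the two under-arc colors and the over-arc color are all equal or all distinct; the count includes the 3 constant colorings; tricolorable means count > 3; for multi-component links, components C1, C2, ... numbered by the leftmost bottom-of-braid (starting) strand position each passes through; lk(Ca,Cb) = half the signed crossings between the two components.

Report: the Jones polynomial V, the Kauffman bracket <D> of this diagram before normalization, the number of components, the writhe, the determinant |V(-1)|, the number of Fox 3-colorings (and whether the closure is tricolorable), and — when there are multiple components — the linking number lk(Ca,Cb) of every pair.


Jones polynomial: V(t) = -t^-2 + 3t^-1 - 4 + 6t - 6t^2 + 6t^3 - 5t^4 + 3t^5 - t^6
<D> = A^-15 - 3A^-11 + 5A^-7 - 6A^-3 + 6A - 6A^5 + 4A^9 - 3A^13 + A^17; writhe +3
components 1, writhe +3 (9 crossings)
3-colorings: 3 of 3^9, det 35 — not tricolorable
note: det 35 = |V(-1)|; not divisible by 3, so not tricolorable


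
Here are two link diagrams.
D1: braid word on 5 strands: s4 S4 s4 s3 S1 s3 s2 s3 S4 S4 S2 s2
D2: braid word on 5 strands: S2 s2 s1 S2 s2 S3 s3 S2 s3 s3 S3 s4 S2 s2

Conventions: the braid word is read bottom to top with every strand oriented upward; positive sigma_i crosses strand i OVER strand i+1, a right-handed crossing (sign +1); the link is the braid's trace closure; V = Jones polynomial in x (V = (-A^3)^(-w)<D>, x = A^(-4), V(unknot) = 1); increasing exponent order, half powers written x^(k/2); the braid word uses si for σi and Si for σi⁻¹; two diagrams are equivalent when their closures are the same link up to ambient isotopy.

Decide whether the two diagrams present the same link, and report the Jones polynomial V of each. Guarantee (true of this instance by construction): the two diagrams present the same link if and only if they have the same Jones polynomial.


equivalent: no
V(D1) = x + x^3 - x^4  (w +2, c 12, <D> = -A^-10 + A^-6 + A^2)
V(D2) = 1  (w +2, c 14, <D> = A^6)
why: comparing 2 Jones polynomials yields 2 groups


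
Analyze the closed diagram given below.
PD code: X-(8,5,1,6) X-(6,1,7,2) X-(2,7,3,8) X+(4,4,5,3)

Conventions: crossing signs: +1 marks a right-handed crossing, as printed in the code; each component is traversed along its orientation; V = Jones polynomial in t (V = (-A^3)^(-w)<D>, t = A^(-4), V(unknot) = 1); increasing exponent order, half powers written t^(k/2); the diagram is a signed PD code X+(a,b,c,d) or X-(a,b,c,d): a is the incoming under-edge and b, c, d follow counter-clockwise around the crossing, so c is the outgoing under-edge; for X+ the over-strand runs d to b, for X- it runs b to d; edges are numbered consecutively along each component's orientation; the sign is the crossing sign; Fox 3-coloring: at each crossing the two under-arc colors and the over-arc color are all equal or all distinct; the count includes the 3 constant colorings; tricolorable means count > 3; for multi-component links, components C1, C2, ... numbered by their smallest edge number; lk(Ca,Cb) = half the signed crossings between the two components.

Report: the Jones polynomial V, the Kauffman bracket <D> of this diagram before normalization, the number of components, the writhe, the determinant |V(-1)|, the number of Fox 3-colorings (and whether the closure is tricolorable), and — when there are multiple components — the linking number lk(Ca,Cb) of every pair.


Jones polynomial: V(t) = -t^-4 + t^-3 + t^-1
<D> = A^-2 + A^6 - A^10; writhe -2
components 1, writhe -2 (4 crossings)
3-colorings: 9 of 3^4, det 3 — tricolorable
note: |V(-1)| = 3: so tricolorable, since 3 divides 3
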